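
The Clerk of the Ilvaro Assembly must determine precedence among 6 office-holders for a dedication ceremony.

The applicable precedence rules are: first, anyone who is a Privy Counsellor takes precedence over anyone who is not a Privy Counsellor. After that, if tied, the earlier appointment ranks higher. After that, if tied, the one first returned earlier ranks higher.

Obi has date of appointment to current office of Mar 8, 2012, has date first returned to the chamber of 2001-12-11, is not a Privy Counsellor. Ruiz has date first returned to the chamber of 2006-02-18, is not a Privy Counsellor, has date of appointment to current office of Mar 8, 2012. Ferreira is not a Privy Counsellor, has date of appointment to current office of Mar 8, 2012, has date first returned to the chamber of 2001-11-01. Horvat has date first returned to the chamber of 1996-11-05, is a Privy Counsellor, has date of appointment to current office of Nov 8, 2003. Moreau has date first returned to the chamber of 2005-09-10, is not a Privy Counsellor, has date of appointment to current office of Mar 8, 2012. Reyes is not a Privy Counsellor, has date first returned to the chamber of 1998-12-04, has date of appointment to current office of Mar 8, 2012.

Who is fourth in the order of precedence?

Obi

By the first rule: Horvat (a Privy Counsellor); then Reyes, Ferreira, Obi, Moreau and Ruiz (each not a Privy Counsellor).
Reyes, Ferreira, Obi, Moreau and Ruiz all have date of appointment to current office Mar 8, 2012, so the next rule applies.
Among Reyes, Ferreira, Obi, Moreau and Ruiz, by date first returned to the chamber (earlier first): Reyes (1998-12-04) before Ferreira (2001-11-01) before Obi (2001-12-11) before Moreau (2005-09-10) before Ruiz (2006-02-18).
Order: Horvat, Reyes, Ferreira, Obi, Moreau, Ruiz.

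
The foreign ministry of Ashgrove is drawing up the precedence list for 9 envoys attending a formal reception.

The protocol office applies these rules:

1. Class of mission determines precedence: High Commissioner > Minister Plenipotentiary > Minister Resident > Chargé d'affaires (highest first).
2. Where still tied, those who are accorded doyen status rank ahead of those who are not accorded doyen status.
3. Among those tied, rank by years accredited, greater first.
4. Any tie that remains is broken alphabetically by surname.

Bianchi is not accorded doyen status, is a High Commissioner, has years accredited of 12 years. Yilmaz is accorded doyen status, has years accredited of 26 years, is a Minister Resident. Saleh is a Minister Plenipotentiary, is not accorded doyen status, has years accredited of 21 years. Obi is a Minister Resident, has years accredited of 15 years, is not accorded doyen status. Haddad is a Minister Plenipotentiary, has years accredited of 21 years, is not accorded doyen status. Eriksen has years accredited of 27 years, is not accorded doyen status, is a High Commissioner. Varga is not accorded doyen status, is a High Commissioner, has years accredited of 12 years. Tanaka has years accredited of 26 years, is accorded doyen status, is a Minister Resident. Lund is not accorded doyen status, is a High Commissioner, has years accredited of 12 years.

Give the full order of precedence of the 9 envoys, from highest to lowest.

Eriksen, Bianchi, Lund, Varga, Haddad, Saleh, Tanaka, Yilmaz, Obi

By class of mission: Eriksen, Bianchi, Lund and Varga (High Commissioner); then Haddad and Saleh (Minister Plenipotentiary); then Tanaka, Yilmaz and Obi (Minister Resident).
Eriksen, Bianchi, Lund and Varga are each not accorded doyen status, so the next rule applies.
Among Eriksen, Bianchi, Lund and Varga, by years accredited (higher first): Eriksen (27 years) before Bianchi, Lund and Varga (12 years).
Among Bianchi, Lund and Varga, alphabetically by surname: Bianchi before Lund before Varga.
Haddad and Saleh are each not accorded doyen status, so the next rule applies.
Haddad and Saleh both have years accredited 21 years, so the next rule applies.
Among Haddad and Saleh, alphabetically by surname: Haddad before Saleh.
Among Tanaka, Yilmaz and Obi, accorded doyen status before not accorded doyen status: Tanaka and Yilmaz (accorded doyen status) before Obi (not accorded doyen status).
Tanaka and Yilmaz both have years accredited 26 years, so the next rule applies.
Among Tanaka and Yilmaz, alphabetically by surname: Tanaka before Yilmaz.
Full order: Eriksen, Bianchi, Lund, Varga, Haddad, Saleh, Tanaka, Yilmaz, Obi.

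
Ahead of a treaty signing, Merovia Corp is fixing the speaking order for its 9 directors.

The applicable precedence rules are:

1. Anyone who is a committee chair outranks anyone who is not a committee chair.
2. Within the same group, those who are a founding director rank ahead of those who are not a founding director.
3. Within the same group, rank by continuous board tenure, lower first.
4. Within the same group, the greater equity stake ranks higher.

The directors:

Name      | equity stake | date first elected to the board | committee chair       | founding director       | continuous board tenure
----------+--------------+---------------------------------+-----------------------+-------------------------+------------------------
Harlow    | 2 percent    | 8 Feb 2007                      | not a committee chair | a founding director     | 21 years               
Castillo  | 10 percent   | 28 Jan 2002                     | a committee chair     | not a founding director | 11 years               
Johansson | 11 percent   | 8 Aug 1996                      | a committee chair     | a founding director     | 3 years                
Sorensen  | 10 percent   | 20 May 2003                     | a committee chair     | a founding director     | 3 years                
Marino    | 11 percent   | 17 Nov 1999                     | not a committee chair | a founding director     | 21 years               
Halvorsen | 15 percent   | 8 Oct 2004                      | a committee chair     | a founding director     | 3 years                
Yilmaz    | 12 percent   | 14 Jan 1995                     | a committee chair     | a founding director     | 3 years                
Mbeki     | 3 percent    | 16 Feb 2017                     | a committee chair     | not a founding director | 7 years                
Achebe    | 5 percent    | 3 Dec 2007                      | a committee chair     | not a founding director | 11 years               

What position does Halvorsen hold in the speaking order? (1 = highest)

1

By the first rule: Halvorsen, Yilmaz, Johansson, Sorensen, Mbeki, Castillo and Achebe (each a committee chair); then Marino and Harlow (both not a committee chair).
Among Halvorsen, Yilmaz, Johansson, Sorensen, Mbeki, Castillo and Achebe, a founding director before not a founding director: Halvorsen, Yilmaz, Johansson and Sorensen (a founding director) before Mbeki, Castillo and Achebe (not a founding director).
Halvorsen, Yilmaz, Johansson and Sorensen all have continuous board tenure 3 years, so the next rule applies.
Among Halvorsen, Yilmaz, Johansson and Sorensen, by equity stake (higher first): Halvorsen (15 percent) before Yilmaz (12 percent) before Johansson (11 percent) before Sorensen (10 percent).
Among Mbeki, Castillo and Achebe, by continuous board tenure (lower first): Mbeki (7 years) before Castillo and Achebe (11 years).
Among Castillo and Achebe, by equity stake (higher first): Castillo (10 percent) before Achebe (5 percent).
Marino and Harlow are each a founding director, so the next rule applies.
Marino and Harlow both have continuous board tenure 21 years, so the next rule applies.
Among Marino and Harlow, by equity stake (higher first): Marino (11 percent) before Harlow (2 percent).
Order: Halvorsen, Yilmaz, Johansson, Sorensen, Mbeki, Castillo, Achebe, Marino, Harlow. So position 1.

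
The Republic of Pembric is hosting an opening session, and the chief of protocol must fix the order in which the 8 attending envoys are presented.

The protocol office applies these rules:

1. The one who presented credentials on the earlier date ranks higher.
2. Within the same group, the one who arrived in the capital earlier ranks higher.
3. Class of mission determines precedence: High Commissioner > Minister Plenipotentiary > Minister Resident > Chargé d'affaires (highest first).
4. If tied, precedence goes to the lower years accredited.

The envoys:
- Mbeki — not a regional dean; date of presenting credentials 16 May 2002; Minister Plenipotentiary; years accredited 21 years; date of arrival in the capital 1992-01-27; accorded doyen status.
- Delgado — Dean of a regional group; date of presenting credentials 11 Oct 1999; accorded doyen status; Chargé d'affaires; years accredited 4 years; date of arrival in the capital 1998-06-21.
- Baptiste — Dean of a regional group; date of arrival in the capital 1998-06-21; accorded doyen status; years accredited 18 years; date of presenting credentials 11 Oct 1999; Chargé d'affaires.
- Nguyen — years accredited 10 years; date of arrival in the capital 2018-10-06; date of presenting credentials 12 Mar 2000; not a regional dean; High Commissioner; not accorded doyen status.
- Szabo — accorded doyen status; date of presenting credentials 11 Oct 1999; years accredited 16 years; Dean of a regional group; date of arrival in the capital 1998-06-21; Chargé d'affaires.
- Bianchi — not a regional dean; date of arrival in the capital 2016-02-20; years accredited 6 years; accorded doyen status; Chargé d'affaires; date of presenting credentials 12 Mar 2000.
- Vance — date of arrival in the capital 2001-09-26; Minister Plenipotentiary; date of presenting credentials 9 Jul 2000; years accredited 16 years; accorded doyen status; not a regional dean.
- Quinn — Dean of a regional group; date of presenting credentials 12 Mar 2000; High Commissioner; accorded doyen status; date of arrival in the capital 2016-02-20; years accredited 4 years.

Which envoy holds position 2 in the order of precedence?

By date of presenting credentials (earlier first): Delgado, Szabo and Baptiste (each 11 Oct 1999); then Quinn, Bianchi and Nguyen (each 12 Mar 2000); then Vance (9 Jul 2000); then Mbeki (16 May 2002).
Delgado, Szabo and Baptiste all have date of arrival in the capital 1998-06-21, so the next rule applies.
Delgado, Szabo and Baptiste are each Chargé d'affaires, so the next rule applies.
Among Delgado, Szabo and Baptiste, by years accredited (lower first): Delgado (4 years) before Szabo (16 years) before Baptiste (18 years).
Among Quinn, Bianchi and Nguyen, by date of arrival in the capital (earlier first): Quinn and Bianchi (2016-02-20) before Nguyen (2018-10-06).
Among Quinn and Bianchi, by class of mission: Quinn (High Commissioner) before Bianchi (Chargé d'affaires).
Order: Delgado, Szabo, Baptiste, Quinn, Bianchi, Nguyen, Vance, Mbeki.

Szabo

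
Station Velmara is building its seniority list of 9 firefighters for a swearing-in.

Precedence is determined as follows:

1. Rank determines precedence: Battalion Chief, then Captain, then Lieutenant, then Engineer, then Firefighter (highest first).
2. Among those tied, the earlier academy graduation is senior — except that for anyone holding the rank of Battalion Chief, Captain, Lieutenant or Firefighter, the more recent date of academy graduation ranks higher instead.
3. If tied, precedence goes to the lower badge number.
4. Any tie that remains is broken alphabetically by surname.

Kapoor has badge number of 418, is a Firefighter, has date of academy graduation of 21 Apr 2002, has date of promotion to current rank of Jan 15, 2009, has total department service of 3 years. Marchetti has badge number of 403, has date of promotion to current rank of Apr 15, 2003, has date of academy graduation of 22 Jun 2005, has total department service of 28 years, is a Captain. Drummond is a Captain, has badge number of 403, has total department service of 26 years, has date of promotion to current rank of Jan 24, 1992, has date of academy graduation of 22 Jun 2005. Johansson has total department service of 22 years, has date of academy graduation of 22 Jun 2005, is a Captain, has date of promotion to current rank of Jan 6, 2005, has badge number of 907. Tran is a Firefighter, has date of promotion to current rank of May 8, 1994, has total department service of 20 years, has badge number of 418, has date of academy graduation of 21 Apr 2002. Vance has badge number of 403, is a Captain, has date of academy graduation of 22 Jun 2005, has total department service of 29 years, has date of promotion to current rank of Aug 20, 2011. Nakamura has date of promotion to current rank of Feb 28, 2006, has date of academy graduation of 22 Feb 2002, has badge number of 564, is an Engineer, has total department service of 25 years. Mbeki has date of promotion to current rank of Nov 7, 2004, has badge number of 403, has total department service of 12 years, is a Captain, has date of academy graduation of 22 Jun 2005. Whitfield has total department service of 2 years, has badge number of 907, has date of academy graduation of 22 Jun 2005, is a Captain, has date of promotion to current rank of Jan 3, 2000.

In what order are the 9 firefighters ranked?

By rank: Drummond, Marchetti, Mbeki, Vance, Johansson and Whitfield (Captain); then Nakamura (Engineer); then Kapoor and Tran (Firefighter).
Drummond, Marchetti, Mbeki, Vance, Johansson and Whitfield all have date of academy graduation 22 Jun 2005, so the next rule applies.
Among Drummond, Marchetti, Mbeki, Vance, Johansson and Whitfield, by badge number (lower first): Drummond, Marchetti, Mbeki and Vance (403) before Johansson and Whitfield (907).
Among Drummond, Marchetti, Mbeki and Vance, alphabetically by surname: Drummond before Marchetti before Mbeki before Vance.
Among Johansson and Whitfield, alphabetically by surname: Johansson before Whitfield.
Kapoor and Tran both have date of academy graduation 21 Apr 2002, so the next rule applies.
Kapoor and Tran both have badge number 418, so the next rule applies.
Among Kapoor and Tran, alphabetically by surname: Kapoor before Tran.
Full order: Drummond, Marchetti, Mbeki, Vance, Johansson, Whitfield, Nakamura, Kapoor, Tran.

Drummond, Marchetti, Mbeki, Vance, Johansson, Whitfield, Nakamura, Kapoor, Tran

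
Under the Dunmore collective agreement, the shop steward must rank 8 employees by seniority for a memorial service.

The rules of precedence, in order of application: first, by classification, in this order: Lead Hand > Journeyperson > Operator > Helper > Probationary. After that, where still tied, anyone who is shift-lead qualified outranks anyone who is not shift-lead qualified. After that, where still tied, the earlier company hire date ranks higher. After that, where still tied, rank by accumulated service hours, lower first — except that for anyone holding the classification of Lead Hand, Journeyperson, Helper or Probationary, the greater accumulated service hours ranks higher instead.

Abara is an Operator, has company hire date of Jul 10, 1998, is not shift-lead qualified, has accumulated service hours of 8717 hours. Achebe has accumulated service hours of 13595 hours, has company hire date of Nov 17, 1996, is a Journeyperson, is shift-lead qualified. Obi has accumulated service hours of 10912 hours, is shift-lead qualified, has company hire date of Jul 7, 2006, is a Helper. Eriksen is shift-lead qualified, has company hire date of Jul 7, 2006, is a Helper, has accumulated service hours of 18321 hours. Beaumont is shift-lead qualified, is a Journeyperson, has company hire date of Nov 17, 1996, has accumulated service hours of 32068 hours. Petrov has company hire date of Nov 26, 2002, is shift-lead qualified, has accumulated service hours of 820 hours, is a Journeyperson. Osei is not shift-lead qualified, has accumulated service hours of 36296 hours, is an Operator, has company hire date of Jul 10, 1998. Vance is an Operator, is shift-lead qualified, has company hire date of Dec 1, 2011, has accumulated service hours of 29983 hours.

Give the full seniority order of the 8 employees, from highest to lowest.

Beaumont, Achebe, Petrov, Vance, Abara, Osei, Eriksen, Obi

By classification: Beaumont, Achebe and Petrov (Journeyperson); then Vance, Abara and Osei (Operator); then Eriksen and Obi (Helper).
Beaumont, Achebe and Petrov are each shift-lead qualified, so the next rule applies.
Among Beaumont, Achebe and Petrov, by company hire date (earlier first): Beaumont and Achebe (Nov 17, 1996) before Petrov (Nov 26, 2002).
Among Beaumont and Achebe, by accumulated service hours (higher first) (reversed rule for this group): Beaumont (32068 hours) before Achebe (13595 hours).
Among Vance, Abara and Osei, shift-lead qualified before not shift-lead qualified: Vance (shift-lead qualified) before Abara and Osei (not shift-lead qualified).
Abara and Osei both have company hire date Jul 10, 1998, so the next rule applies.
Among Abara and Osei, by accumulated service hours (lower first): Abara (8717 hours) before Osei (36296 hours).
Eriksen and Obi are each shift-lead qualified, so the next rule applies.
Eriksen and Obi both have company hire date Jul 7, 2006, so the next rule applies.
Among Eriksen and Obi, by accumulated service hours (higher first) (reversed rule for this group): Eriksen (18321 hours) before Obi (10912 hours).
Full order: Beaumont, Achebe, Petrov, Vance, Abara, Osei, Eriksen, Obi.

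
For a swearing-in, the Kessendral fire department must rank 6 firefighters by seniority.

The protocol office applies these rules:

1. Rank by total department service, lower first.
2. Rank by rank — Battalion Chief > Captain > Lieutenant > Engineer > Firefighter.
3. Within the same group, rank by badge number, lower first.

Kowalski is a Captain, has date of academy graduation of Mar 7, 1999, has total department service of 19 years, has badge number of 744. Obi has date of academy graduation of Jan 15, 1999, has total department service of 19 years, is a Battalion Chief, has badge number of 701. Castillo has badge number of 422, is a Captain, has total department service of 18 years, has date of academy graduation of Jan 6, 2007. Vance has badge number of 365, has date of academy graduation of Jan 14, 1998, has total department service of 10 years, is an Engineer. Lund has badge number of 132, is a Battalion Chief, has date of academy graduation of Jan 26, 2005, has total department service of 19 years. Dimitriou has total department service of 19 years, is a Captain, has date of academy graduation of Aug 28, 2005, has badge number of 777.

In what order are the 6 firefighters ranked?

Vance, Castillo, Lund, Obi, Kowalski, Dimitriou

By total department service (lower first): Vance (10 years); then Castillo (18 years); then Lund, Obi, Kowalski and Dimitriou (each 19 years).
Among Lund, Obi, Kowalski and Dimitriou, by rank: Lund and Obi (Battalion Chief) before Kowalski and Dimitriou (Captain).
Among Lund and Obi, by badge number (lower first): Lund (132) before Obi (701).
Among Kowalski and Dimitriou, by badge number (lower first): Kowalski (744) before Dimitriou (777).
Full order: Vance, Castillo, Lund, Obi, Kowalski, Dimitriou.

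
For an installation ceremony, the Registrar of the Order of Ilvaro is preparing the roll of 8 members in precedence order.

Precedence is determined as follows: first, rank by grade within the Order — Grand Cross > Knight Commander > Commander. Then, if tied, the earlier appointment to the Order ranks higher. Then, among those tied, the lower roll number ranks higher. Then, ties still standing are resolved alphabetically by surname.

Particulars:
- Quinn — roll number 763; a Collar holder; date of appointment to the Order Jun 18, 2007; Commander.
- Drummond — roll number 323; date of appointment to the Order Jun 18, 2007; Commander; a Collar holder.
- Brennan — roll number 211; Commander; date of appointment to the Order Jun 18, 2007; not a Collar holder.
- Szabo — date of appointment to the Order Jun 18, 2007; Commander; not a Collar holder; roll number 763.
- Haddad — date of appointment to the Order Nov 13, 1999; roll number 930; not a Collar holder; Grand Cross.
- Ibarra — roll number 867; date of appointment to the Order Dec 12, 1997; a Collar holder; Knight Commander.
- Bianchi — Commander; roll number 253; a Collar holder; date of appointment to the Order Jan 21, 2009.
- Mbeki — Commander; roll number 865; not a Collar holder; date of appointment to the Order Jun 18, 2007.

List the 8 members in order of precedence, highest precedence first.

By grade within the Order: Haddad (Grand Cross); then Ibarra (Knight Commander); then Brennan, Drummond, Quinn, Szabo, Mbeki and Bianchi (Commander).
Among Brennan, Drummond, Quinn, Szabo, Mbeki and Bianchi, by date of appointment to the Order (earlier first): Brennan, Drummond, Quinn, Szabo and Mbeki (Jun 18, 2007) before Bianchi (Jan 21, 2009).
Among Brennan, Drummond, Quinn, Szabo and Mbeki, by roll number (lower first): Brennan (211) before Drummond (323) before Quinn and Szabo (763) before Mbeki (865).
Among Quinn and Szabo, alphabetically by surname: Quinn before Szabo.
Full order: Haddad, Ibarra, Brennan, Drummond, Quinn, Szabo, Mbeki, Bianchi.

Haddad, Ibarra, Brennan, Drummond, Quinn, Szabo, Mbeki, Bianchi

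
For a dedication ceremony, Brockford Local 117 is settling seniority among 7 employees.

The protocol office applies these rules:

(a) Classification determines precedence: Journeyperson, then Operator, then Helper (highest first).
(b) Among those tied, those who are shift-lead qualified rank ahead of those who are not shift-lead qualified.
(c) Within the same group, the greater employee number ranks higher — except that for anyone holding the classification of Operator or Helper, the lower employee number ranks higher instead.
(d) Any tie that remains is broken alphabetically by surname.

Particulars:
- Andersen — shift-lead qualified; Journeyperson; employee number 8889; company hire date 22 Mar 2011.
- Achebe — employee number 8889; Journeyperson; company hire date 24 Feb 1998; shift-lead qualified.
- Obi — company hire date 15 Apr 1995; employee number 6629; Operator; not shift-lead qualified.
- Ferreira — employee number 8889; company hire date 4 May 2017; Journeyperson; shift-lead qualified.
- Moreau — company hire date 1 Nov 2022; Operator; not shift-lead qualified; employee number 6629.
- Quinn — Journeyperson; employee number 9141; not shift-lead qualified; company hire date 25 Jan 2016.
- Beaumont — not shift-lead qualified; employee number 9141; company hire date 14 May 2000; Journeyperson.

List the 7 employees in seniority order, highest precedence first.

Achebe, Andersen, Ferreira, Beaumont, Quinn, Moreau, Obi

By classification: Achebe, Andersen, Ferreira, Beaumont and Quinn (Journeyperson); then Moreau and Obi (Operator).
Among Achebe, Andersen, Ferreira, Beaumont and Quinn, shift-lead qualified before not shift-lead qualified: Achebe, Andersen and Ferreira (shift-lead qualified) before Beaumont and Quinn (not shift-lead qualified).
Achebe, Andersen and Ferreira all have employee number 8889, so the next rule applies.
Among Achebe, Andersen and Ferreira, alphabetically by surname: Achebe before Andersen before Ferreira.
Beaumont and Quinn both have employee number 9141, so the next rule applies.
Among Beaumont and Quinn, alphabetically by surname: Beaumont before Quinn.
Moreau and Obi are each not shift-lead qualified, so the next rule applies.
Moreau and Obi both have employee number 6629, so the next rule applies.
Among Moreau and Obi, alphabetically by surname: Moreau before Obi.
Full order: Achebe, Andersen, Ferreira, Beaumont, Quinn, Moreau, Obi.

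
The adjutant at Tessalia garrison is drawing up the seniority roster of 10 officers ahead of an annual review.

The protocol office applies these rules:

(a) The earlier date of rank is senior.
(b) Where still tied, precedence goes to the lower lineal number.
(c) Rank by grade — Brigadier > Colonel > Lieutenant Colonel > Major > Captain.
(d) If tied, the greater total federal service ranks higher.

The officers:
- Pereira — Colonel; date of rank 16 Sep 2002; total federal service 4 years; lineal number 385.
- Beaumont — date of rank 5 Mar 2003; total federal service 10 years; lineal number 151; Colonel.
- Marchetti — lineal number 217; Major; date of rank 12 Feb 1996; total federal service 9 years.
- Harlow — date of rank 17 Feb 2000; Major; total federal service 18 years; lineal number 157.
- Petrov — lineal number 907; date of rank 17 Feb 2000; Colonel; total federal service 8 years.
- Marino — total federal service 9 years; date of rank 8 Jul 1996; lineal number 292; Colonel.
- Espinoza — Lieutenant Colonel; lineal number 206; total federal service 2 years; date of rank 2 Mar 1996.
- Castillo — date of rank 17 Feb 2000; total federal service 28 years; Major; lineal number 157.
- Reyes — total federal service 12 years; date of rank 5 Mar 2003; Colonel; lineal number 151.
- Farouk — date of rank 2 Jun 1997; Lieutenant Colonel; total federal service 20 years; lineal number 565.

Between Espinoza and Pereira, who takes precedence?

By date of rank (earlier first): Marchetti (12 Feb 1996); then Espinoza (2 Mar 1996); then Marino (8 Jul 1996); then Farouk (2 Jun 1997); then Castillo, Harlow and Petrov (each 17 Feb 2000); then Pereira (16 Sep 2002); then Reyes and Beaumont (both 5 Mar 2003).
Among Castillo, Harlow and Petrov, by lineal number (lower first): Castillo and Harlow (157) before Petrov (907).
Castillo and Harlow are each Major, so the next rule applies.
Among Castillo and Harlow, by total federal service (higher first): Castillo (28 years) before Harlow (18 years).
Reyes and Beaumont both have lineal number 151, so the next rule applies.
Reyes and Beaumont are each Colonel, so the next rule applies.
Among Reyes and Beaumont, by total federal service (higher first): Reyes (12 years) before Beaumont (10 years).
So Espinoza takes precedence.

Espinoza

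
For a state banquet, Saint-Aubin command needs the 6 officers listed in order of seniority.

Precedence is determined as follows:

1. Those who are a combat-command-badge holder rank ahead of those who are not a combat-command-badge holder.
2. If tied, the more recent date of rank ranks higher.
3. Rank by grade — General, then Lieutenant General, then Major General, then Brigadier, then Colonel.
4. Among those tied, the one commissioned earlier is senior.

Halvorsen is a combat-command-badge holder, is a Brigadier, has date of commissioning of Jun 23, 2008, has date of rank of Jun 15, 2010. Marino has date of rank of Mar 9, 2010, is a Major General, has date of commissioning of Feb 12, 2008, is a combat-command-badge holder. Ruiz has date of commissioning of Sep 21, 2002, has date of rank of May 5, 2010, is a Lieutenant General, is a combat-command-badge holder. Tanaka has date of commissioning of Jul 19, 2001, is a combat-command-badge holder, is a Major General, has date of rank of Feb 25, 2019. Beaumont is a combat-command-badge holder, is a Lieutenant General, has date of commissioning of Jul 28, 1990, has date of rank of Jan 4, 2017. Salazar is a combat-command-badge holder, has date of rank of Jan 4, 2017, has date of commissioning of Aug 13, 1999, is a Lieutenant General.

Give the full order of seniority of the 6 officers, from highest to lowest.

Tanaka, Beaumont, Salazar, Halvorsen, Ruiz, Marino

By the first rule: Tanaka, Beaumont, Salazar, Halvorsen, Ruiz and Marino (each a combat-command-badge holder).
Among Tanaka, Beaumont, Salazar, Halvorsen, Ruiz and Marino, by date of rank (later first): Tanaka (Feb 25, 2019) before Beaumont and Salazar (Jan 4, 2017) before Halvorsen (Jun 15, 2010) before Ruiz (May 5, 2010) before Marino (Mar 9, 2010).
Beaumont and Salazar are each Lieutenant General, so the next rule applies.
Among Beaumont and Salazar, by date of commissioning (earlier first): Beaumont (Jul 28, 1990) before Salazar (Aug 13, 1999).
Full order: Tanaka, Beaumont, Salazar, Halvorsen, Ruiz, Marino.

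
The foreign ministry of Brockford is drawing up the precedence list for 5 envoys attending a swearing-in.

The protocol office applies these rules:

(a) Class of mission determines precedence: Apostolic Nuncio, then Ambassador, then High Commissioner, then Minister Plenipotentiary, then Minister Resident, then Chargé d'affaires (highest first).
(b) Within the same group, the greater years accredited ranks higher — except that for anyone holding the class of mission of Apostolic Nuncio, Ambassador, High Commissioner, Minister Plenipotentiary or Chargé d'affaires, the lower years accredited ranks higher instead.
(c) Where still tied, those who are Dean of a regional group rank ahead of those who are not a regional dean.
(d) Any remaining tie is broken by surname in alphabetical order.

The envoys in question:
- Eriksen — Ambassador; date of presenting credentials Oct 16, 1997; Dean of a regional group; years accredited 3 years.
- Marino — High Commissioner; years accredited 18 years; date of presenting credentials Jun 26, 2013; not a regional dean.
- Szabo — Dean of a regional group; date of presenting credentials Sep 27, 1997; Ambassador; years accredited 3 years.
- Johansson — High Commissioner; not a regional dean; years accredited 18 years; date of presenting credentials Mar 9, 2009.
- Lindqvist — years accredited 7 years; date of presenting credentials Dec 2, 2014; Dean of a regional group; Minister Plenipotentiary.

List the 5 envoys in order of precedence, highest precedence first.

Eriksen, Szabo, Johansson, Marino, Lindqvist

By class of mission: Eriksen and Szabo (Ambassador); then Johansson and Marino (High Commissioner); then Lindqvist (Minister Plenipotentiary).
Eriksen and Szabo both have years accredited 3 years, so the next rule applies.
Eriksen and Szabo are each Dean of a regional group, so the next rule applies.
Among Eriksen and Szabo, alphabetically by surname: Eriksen before Szabo.
Johansson and Marino both have years accredited 18 years, so the next rule applies.
Johansson and Marino are each not a regional dean, so the next rule applies.
Among Johansson and Marino, alphabetically by surname: Johansson before Marino.
Full order: Eriksen, Szabo, Johansson, Marino, Lindqvist.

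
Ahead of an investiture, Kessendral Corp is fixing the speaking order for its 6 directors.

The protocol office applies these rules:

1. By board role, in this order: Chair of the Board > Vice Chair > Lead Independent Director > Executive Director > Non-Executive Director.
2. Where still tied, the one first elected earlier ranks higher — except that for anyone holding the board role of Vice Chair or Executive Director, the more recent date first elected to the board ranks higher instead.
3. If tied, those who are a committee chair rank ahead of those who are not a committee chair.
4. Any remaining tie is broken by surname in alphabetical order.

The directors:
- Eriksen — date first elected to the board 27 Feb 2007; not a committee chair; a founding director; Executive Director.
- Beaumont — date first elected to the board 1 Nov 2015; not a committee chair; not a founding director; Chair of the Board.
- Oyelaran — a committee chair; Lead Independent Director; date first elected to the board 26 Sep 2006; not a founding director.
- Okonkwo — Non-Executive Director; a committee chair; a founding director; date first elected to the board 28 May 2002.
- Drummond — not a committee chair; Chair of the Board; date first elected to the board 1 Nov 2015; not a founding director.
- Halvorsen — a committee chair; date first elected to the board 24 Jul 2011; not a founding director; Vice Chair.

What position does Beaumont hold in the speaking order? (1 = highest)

1

By board role: Beaumont and Drummond (Chair of the Board); then Halvorsen (Vice Chair); then Oyelaran (Lead Independent Director); then Eriksen (Executive Director); then Okonkwo (Non-Executive Director).
Beaumont and Drummond both have date first elected to the board 1 Nov 2015, so the next rule applies.
Beaumont and Drummond are each not a committee chair, so the next rule applies.
Among Beaumont and Drummond, alphabetically by surname: Beaumont before Drummond.
Order: Beaumont, Drummond, Halvorsen, Oyelaran, Eriksen, Okonkwo. So position 1.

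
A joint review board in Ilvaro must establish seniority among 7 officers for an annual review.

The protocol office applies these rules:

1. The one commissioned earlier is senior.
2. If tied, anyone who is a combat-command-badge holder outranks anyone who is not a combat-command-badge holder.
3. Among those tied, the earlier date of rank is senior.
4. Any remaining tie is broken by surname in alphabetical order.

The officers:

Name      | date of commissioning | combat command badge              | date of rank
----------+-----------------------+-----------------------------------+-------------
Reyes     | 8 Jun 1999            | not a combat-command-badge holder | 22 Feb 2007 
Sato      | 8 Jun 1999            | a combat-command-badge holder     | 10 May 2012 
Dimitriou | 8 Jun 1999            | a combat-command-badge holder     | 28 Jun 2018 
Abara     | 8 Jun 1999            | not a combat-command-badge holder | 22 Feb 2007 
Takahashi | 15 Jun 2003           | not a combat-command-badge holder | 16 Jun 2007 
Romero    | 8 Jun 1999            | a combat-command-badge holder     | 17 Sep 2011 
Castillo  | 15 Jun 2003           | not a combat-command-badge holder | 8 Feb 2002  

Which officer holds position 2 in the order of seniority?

By date of commissioning (earlier first): Romero, Sato, Dimitriou, Abara and Reyes (each 8 Jun 1999); then Castillo and Takahashi (both 15 Jun 2003).
Among Romero, Sato, Dimitriou, Abara and Reyes, a combat-command-badge holder before not a combat-command-badge holder: Romero, Sato and Dimitriou (a combat-command-badge holder) before Abara and Reyes (not a combat-command-badge holder).
Among Romero, Sato and Dimitriou, by date of rank (earlier first): Romero (17 Sep 2011) before Sato (10 May 2012) before Dimitriou (28 Jun 2018).
Abara and Reyes both have date of rank 22 Feb 2007, so the next rule applies.
Among Abara and Reyes, alphabetically by surname: Abara before Reyes.
Castillo and Takahashi are each not a combat-command-badge holder, so the next rule applies.
Among Castillo and Takahashi, by date of rank (earlier first): Castillo (8 Feb 2002) before Takahashi (16 Jun 2007).
Order: Romero, Sato, Dimitriou, Abara, Reyes, Castillo, Takahashi.

Sato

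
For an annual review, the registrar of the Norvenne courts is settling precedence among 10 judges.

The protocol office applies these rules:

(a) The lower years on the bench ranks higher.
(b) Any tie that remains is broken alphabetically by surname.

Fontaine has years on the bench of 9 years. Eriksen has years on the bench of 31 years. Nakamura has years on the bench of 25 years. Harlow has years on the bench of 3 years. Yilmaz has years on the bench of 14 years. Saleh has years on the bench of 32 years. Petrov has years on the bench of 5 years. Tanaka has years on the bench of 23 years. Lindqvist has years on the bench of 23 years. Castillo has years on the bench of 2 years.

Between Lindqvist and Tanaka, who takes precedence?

Lindqvist

By years on the bench (lower first): Castillo (2 years); then Harlow (3 years); then Petrov (5 years); then Fontaine (9 years); then Yilmaz (14 years); then Lindqvist and Tanaka (both 23 years); then Nakamura (25 years); then Eriksen (31 years); then Saleh (32 years).
Among Lindqvist and Tanaka, alphabetically by surname: Lindqvist before Tanaka.
So Lindqvist takes precedence.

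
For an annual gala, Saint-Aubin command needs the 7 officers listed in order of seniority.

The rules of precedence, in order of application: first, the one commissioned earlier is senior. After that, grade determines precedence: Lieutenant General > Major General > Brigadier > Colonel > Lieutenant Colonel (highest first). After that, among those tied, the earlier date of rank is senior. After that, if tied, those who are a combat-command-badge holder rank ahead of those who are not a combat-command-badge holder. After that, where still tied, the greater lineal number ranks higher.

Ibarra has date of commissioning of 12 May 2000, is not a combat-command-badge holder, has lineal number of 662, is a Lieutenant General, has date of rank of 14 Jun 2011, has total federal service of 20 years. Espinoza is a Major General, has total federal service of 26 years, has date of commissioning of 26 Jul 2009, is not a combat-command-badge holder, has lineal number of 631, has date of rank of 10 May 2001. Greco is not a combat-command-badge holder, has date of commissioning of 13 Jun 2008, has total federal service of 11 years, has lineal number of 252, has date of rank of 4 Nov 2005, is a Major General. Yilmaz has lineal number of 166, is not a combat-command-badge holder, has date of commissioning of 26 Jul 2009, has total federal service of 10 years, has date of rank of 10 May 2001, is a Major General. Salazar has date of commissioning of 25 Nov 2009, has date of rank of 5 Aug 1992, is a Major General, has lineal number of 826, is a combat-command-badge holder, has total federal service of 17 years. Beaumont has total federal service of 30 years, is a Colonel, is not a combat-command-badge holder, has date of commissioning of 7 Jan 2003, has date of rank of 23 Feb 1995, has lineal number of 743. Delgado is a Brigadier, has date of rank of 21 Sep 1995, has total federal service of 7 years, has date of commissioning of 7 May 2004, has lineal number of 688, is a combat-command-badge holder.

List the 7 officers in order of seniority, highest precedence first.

By date of commissioning (earlier first): Ibarra (12 May 2000); then Beaumont (7 Jan 2003); then Delgado (7 May 2004); then Greco (13 Jun 2008); then Espinoza and Yilmaz (both 26 Jul 2009); then Salazar (25 Nov 2009).
Espinoza and Yilmaz are each Major General, so the next rule applies.
Espinoza and Yilmaz both have date of rank 10 May 2001, so the next rule applies.
Espinoza and Yilmaz are each not a combat-command-badge holder, so the next rule applies.
Among Espinoza and Yilmaz, by lineal number (higher first): Espinoza (631) before Yilmaz (166).
Full order: Ibarra, Beaumont, Delgado, Greco, Espinoza, Yilmaz, Salazar.

Ibarra, Beaumont, Delgado, Greco, Espinoza, Yilmaz, Salazar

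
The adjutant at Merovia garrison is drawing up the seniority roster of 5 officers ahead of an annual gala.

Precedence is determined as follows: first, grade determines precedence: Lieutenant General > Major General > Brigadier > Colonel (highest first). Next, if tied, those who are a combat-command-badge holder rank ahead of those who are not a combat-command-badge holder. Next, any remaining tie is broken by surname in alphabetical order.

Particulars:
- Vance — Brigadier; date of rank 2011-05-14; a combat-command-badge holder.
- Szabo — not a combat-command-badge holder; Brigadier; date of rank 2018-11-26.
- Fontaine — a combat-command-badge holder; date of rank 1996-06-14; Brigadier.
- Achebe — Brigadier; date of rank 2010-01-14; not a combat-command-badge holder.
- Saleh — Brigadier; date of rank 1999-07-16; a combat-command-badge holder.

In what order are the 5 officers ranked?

By grade: Fontaine, Saleh, Vance, Achebe and Szabo (Brigadier).
Among Fontaine, Saleh, Vance, Achebe and Szabo, a combat-command-badge holder before not a combat-command-badge holder: Fontaine, Saleh and Vance (a combat-command-badge holder) before Achebe and Szabo (not a combat-command-badge holder).
Among Fontaine, Saleh and Vance, alphabetically by surname: Fontaine before Saleh before Vance.
Among Achebe and Szabo, alphabetically by surname: Achebe before Szabo.
Full order: Fontaine, Saleh, Vance, Achebe, Szabo.

Fontaine, Saleh, Vance, Achebe, Szabo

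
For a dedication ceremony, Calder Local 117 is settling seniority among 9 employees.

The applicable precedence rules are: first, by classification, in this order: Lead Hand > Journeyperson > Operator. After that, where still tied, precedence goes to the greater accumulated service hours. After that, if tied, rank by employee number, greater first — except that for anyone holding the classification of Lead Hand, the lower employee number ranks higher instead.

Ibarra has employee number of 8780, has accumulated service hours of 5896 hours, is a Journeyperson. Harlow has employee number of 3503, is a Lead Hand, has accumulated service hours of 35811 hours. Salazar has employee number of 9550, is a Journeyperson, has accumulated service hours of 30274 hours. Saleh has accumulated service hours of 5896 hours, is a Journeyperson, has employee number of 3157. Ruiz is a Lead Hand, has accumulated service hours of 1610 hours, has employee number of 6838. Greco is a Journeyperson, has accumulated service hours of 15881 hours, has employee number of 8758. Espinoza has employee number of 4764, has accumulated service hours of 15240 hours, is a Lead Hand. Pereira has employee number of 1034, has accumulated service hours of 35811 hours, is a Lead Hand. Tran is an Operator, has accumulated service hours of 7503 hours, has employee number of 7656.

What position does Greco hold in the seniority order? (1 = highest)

6

By classification: Pereira, Harlow, Espinoza and Ruiz (Lead Hand); then Salazar, Greco, Ibarra and Saleh (Journeyperson); then Tran (Operator).
Among Pereira, Harlow, Espinoza and Ruiz, by accumulated service hours (higher first): Pereira and Harlow (35811 hours) before Espinoza (15240 hours) before Ruiz (1610 hours).
Among Pereira and Harlow, by employee number (lower first) (reversed rule for this group): Pereira (1034) before Harlow (3503).
Among Salazar, Greco, Ibarra and Saleh, by accumulated service hours (higher first): Salazar (30274 hours) before Greco (15881 hours) before Ibarra and Saleh (5896 hours).
Among Ibarra and Saleh, by employee number (higher first): Ibarra (8780) before Saleh (3157).
Order: Pereira, Harlow, Espinoza, Ruiz, Salazar, Greco, Ibarra, Saleh, Tran. So position 6.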